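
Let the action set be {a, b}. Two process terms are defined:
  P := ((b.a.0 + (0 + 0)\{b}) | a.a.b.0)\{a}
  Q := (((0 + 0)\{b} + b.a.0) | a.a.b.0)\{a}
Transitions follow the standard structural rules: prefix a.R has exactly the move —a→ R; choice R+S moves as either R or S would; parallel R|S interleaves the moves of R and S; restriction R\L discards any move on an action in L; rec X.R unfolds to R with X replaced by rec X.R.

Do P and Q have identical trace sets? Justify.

LTS(P): 2 reachable states
  m0 = ((b.a.0 + (0 + 0)\{b}) | a.a.b.0)\{a} :: -b-> m1
  m1 = (a.0 | a.a.b.0)\{a} :: ·
LTS(Q): 2 reachable states
  n0 = (((0 + 0)\{b} + b.a.0) | a.a.b.0)\{a} :: -b-> n1
  n1 = (a.0 | a.a.b.0)\{a} :: ·
Partition-refinement fixed point:
  B0 = {m0, n0}
  B1 = {m1, n1}
m0 ∈ B0, n0 ∈ B0 → same block
Bisimilar ⇒ trace-equivalent.

traces(P) = traces(Q)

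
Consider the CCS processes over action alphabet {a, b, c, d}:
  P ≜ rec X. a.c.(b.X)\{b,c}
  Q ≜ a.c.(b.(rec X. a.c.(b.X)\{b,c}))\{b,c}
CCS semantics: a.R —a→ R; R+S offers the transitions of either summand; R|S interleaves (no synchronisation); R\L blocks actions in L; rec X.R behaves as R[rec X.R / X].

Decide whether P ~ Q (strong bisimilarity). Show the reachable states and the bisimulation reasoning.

P's transition system — 3 states:
  u0 = rec X. a.c.(b.X)\{b,c} → ··a··> u1
  u1 = c.(b.(rec X. a.c.(b.X)\{b,c}))\{b,c} → ··c··> u2
  u2 = (b.(rec X. a.c.(b.X)\{b,c}))\{b,c} → (no moves)
Q's transition system — 3 states:
  v0 = a.c.(b.(rec X. a.c.(b.X)\{b,c}))\{b,c} → ··a··> v1
  v1 = c.(b.(rec X. a.c.(b.X)\{b,c}))\{b,c} → ··c··> v2
  v2 = (b.(rec X. a.c.(b.X)\{b,c}))\{b,c} → (no moves)
Bisimilarity quotient blocks:
  B0 = {u0, v0}
  B1 = {u1, v1}
  B2 = {u2, v2}
u0 ∈ B0, v0 ∈ B0 → same block

bisimilar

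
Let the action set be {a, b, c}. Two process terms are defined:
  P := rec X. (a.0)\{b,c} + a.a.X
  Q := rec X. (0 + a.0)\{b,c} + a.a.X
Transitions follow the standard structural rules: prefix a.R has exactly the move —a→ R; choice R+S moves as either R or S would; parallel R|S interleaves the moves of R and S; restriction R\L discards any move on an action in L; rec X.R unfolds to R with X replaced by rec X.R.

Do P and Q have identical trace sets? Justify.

trace-equivalent

LTS(P): 3 reachable states
  u0 = rec X. (a.0)\{b,c} + a.a.X → --a--▸ u1, --a--▸ u2
  u1 = 0\{b,c} → (no moves)
  u2 = a.(rec X. (a.0)\{b,c} + a.a.X) → --a--▸ u0
LTS(Q): 3 reachable states
  v0 = rec X. (0 + a.0)\{b,c} + a.a.X → --a--▸ v1, --a--▸ v2
  v1 = 0\{b,c} → (no moves)
  v2 = a.(rec X. (0 + a.0)\{b,c} + a.a.X) → --a--▸ v0
Bisimilarity quotient blocks:
  B0 = {u0, v0}
  B1 = {u2, v2}
  B2 = {u1, v1}
u0 ∈ B0, v0 ∈ B0 → same block
Bisimilar ⇒ trace-equivalent.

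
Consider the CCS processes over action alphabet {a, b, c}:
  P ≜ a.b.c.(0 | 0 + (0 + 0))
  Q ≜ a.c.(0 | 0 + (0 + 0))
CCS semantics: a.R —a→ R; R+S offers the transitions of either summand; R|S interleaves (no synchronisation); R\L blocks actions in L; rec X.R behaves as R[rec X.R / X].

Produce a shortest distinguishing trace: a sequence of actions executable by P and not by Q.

ab

LTS(P): 4 reachable states
  p0 = a.b.c.(0 | 0 + (0 + 0)) has moves --a--▸ p1
  p1 = b.c.(0 | 0 + (0 + 0)) has moves --b--▸ p2
  p2 = c.(0 | 0 + (0 + 0)) has moves --c--▸ p3
  p3 = 0 | 0 + (0 + 0) has moves ∅
LTS(Q): 3 reachable states
  q0 = a.c.(0 | 0 + (0 + 0)) has moves --a--▸ q1
  q1 = c.(0 | 0 + (0 + 0)) has moves --c--▸ q2
  q2 = 0 | 0 + (0 + 0) has moves ∅
Run σ = ⟨ab⟩ on P: start {p0}
  [1] a ⇒ {p1}
  [2] b ⇒ {p2}
  — P admits the full trace.
Run σ = ⟨ab⟩ on Q: start {q0}
  [1] a ⇒ {q1}
  [2] b ⇒ ∅ (Q stuck)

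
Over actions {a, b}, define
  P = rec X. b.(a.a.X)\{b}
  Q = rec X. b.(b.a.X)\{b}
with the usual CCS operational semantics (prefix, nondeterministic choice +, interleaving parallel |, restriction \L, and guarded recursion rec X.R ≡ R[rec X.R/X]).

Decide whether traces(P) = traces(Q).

NO — witness ⟨ba⟩

Reachable graph of P (4 states):
  s0 = rec X. b.(a.a.X)\{b} :: -b-> s1
  s1 = (a.a.(rec X. b.(a.a.X)\{b}))\{b} :: -a-> s2
  s2 = (a.(rec X. b.(a.a.X)\{b}))\{b} :: -a-> s3
  s3 = (rec X. b.(a.a.X)\{b})\{b} :: deadlocked
Reachable graph of Q (2 states):
  t0 = rec X. b.(b.a.X)\{b} :: -b-> t1
  t1 = (b.a.(rec X. b.(b.a.X)\{b}))\{b} :: deadlocked
Executing ba from P (initial set {s0}):
  step 1 (b): {s1}
  step 2 (a): {s2}
  P completes σ.
Executing ba from Q (initial set {t0}):
  step 1 (b): {t1}
  step 2 (a): ∅ (Q stuck)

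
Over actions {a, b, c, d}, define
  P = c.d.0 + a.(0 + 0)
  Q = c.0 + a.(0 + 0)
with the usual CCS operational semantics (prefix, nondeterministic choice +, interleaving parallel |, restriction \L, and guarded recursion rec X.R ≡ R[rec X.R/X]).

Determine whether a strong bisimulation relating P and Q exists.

NO

Reachable graph of P (4 states):
  m0 = c.d.0 + a.(0 + 0) :: --a--▸ m1, --c--▸ m2
  m1 = 0 + 0 :: ·
  m2 = d.0 :: --d--▸ m3
  m3 = 0 :: ·
Reachable graph of Q (3 states):
  n0 = c.0 + a.(0 + 0) :: --a--▸ n1, --c--▸ n2
  n1 = 0 + 0 :: ·
  n2 = 0 :: ·
Bisimilarity quotient blocks:
  B0 = {m0}
  B1 = {m1, m3, n1, n2}
  B2 = {m2}
  B3 = {n0}
m0 ∈ B0, n0 ∈ B3 → different blocks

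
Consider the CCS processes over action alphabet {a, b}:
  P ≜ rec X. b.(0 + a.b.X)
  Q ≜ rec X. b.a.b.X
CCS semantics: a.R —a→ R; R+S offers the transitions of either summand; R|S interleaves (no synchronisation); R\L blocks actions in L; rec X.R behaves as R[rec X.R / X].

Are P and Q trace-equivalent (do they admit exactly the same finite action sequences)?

traces(P) = traces(Q)

LTS(P): 3 reachable states
  u0 = rec X. b.(0 + a.b.X) :: —b→ u1
  u1 = 0 + a.b.(rec X. b.(0 + a.b.X)) :: —a→ u2
  u2 = b.(rec X. b.(0 + a.b.X)) :: —b→ u0
LTS(Q): 3 reachable states
  v0 = rec X. b.a.b.X :: —b→ v1
  v1 = a.b.(rec X. b.a.b.X) :: —a→ v2
  v2 = b.(rec X. b.a.b.X) :: —b→ v0
Coarsest stable partition (strong bisimilarity classes):
  B0 = {u0, v0}
  B1 = {u1, v1}
  B2 = {u2, v2}
u0 ∈ B0, v0 ∈ B0 → same block
Bisimilar ⇒ trace-equivalent.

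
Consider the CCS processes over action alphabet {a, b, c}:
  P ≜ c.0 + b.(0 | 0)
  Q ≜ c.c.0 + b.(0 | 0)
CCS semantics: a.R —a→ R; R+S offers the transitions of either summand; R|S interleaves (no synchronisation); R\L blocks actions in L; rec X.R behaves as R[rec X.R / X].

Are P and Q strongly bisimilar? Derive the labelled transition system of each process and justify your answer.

not bisimilar

LTS(P): 3 reachable states
  p0 = c.0 + b.(0 | 0) → —b→ p1, —c→ p2
  p1 = 0 | 0 → deadlocked
  p2 = 0 → deadlocked
LTS(Q): 4 reachable states
  q0 = c.c.0 + b.(0 | 0) → —b→ q1, —c→ q2
  q1 = 0 | 0 → deadlocked
  q2 = c.0 → —c→ q3
  q3 = 0 → deadlocked
Coarsest stable partition (strong bisimilarity classes):
  B0 = {p0}
  B1 = {p1, p2, q1, q3}
  B2 = {q0}
  B3 = {q2}
p0 ∈ B0, q0 ∈ B2 → different blocks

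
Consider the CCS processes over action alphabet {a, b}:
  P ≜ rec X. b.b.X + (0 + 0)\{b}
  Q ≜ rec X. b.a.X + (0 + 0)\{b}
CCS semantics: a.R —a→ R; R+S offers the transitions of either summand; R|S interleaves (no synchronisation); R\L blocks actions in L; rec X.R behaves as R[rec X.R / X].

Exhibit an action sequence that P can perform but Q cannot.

bb

P's transition system — 2 states:
  m0 = rec X. b.b.X + (0 + 0)\{b} has moves —b→ m1
  m1 = b.(rec X. b.b.X + (0 + 0)\{b}) has moves —b→ m0
Q's transition system — 2 states:
  n0 = rec X. b.a.X + (0 + 0)\{b} has moves —b→ n1
  n1 = a.(rec X. b.a.X + (0 + 0)\{b}) has moves —a→ n0
Executing bb from P (initial set {m0}):
  step 1 (b): {m1}
  step 2 (b): {m0}
  P completes σ.
Executing bb from Q (initial set {n0}):
  step 1 (b): {n1}
  step 2 (b): ∅  — Q cannot continue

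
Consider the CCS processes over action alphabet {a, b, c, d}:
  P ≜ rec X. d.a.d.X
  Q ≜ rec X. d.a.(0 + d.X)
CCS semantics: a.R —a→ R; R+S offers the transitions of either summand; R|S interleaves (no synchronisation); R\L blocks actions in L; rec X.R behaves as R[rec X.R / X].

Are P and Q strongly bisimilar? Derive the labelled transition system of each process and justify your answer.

P's transition system — 3 states:
  p0 = rec X. d.a.d.X | —d→ p1
  p1 = a.d.(rec X. d.a.d.X) | —a→ p2
  p2 = d.(rec X. d.a.d.X) | —d→ p0
Q's transition system — 3 states:
  q0 = rec X. d.a.(0 + d.X) | —d→ q1
  q1 = a.(0 + d.(rec X. d.a.(0 + d.X))) | —a→ q2
  q2 = 0 + d.(rec X. d.a.(0 + d.X)) | —d→ q0
Bisimilarity quotient blocks:
  B0 = {p0, q0}
  B1 = {p1, q1}
  B2 = {p2, q2}
p0 ∈ B0, q0 ∈ B0 → same block

bisimilar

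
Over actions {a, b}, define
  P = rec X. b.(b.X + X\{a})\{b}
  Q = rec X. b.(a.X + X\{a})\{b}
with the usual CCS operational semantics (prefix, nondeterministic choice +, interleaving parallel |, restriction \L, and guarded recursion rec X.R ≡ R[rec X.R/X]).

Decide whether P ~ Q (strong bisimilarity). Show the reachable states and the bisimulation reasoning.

P's transition system — 2 states:
  s0 = rec X. b.(b.X + X\{a})\{b} has moves —b→ s1
  s1 = (b.(rec X. b.(b.X + X\{a})\{b}) + (rec X. b.(b.X + X\{a})\{b})\{a})\{b} has moves deadlocked
Q's transition system — 3 states:
  t0 = rec X. b.(a.X + X\{a})\{b} has moves —b→ t1
  t1 = (a.(rec X. b.(a.X + X\{a})\{b}) + (rec X. b.(a.X + X\{a})\{b})\{a})\{b} has moves —a→ t2
  t2 = (rec X. b.(a.X + X\{a})\{b})\{b} has moves deadlocked
Coarsest stable partition (strong bisimilarity classes):
  B0 = {s0}
  B1 = {s1, t2}
  B2 = {t0}
  B3 = {t1}
s0 ∈ B0, t0 ∈ B2 → different blocks

not bisimilar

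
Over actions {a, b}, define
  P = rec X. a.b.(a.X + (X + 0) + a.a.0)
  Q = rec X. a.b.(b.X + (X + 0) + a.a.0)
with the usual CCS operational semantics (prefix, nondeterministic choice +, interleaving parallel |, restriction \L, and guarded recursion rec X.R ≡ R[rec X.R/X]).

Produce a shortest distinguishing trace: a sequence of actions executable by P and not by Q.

abaab

LTS(P): 5 reachable states
  p0 = rec X. a.b.(a.X + (X + 0) + a.a.0) has moves —a→ p1
  p1 = b.(a.(rec X. a.b.(a.X + (X + 0) + a.a.0)) + ((rec X. a.b.(a.X + (X + 0) + a.a.0)) + 0) + a.a.0) has moves —b→ p2
  p2 = a.(rec X. a.b.(a.X + (X + 0) + a.a.0)) + ((rec X. a.b.(a.X + (X + 0) + a.a.0)) + 0) + a.a.0 has moves —a→ p0, —a→ p1, —a→ p3
  p3 = a.0 has moves —a→ p4
  p4 = 0 has moves deadlocked
LTS(Q): 5 reachable states
  q0 = rec X. a.b.(b.X + (X + 0) + a.a.0) has moves —a→ q1
  q1 = b.(b.(rec X. a.b.(b.X + (X + 0) + a.a.0)) + ((rec X. a.b.(b.X + (X + 0) + a.a.0)) + 0) + a.a.0) has moves —b→ q2
  q2 = b.(rec X. a.b.(b.X + (X + 0) + a.a.0)) + ((rec X. a.b.(b.X + (X + 0) + a.a.0)) + 0) + a.a.0 has moves —a→ q1, —a→ q3, —b→ q0
  q3 = a.0 has moves —a→ q4
  q4 = 0 has moves deadlocked
Trace ⟨abaab⟩ through P, begin at {p0}:
  [1] a ⇒ {p1}
  [2] b ⇒ {p2}
  [3] a ⇒ {p0, p1, p3}
  [4] a ⇒ {p1, p4}
  [5] b ⇒ {p2}
  — P admits the full trace.
Trace ⟨abaab⟩ through Q, begin at {q0}:
  [1] a ⇒ {q1}
  [2] b ⇒ {q2}
  [3] a ⇒ {q1, q3}
  [4] a ⇒ {q4}
  [5] b ⇒ ∅ (Q stuck)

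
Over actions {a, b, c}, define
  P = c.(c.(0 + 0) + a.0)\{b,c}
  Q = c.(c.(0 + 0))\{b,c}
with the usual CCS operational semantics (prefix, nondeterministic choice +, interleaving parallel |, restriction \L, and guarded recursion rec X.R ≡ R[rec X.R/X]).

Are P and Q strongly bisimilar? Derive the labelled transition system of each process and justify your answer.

NO

LTS(P): 3 reachable states
  m0 = c.(c.(0 + 0) + a.0)\{b,c} :: -c-> m1
  m1 = (c.(0 + 0) + a.0)\{b,c} :: -a-> m2
  m2 = 0\{b,c} :: stopped
LTS(Q): 2 reachable states
  n0 = c.(c.(0 + 0))\{b,c} :: -c-> n1
  n1 = (c.(0 + 0))\{b,c} :: stopped
Bisimilarity quotient blocks:
  B0 = {m0}
  B1 = {m1}
  B2 = {m2, n1}
  B3 = {n0}
m0 ∈ B0, n0 ∈ B3 → different blocks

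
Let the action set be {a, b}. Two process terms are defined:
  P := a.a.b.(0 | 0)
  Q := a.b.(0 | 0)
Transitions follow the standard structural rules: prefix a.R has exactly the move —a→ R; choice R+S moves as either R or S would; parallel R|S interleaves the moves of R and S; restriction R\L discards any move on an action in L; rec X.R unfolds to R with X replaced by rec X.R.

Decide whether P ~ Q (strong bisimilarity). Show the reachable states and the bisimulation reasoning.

P's transition system — 4 states:
  p0 = a.a.b.(0 | 0) has moves -a-> p1
  p1 = a.b.(0 | 0) has moves -a-> p2
  p2 = b.(0 | 0) has moves -b-> p3
  p3 = 0 | 0 has moves stopped
Q's transition system — 3 states:
  q0 = a.b.(0 | 0) has moves -a-> q1
  q1 = b.(0 | 0) has moves -b-> q2
  q2 = 0 | 0 has moves stopped
Coarsest stable partition (strong bisimilarity classes):
  B0 = {p0}
  B1 = {p1, q0}
  B2 = {p2, q1}
  B3 = {p3, q2}
p0 ∈ B0, q0 ∈ B1 → different blocks

P ≁ Q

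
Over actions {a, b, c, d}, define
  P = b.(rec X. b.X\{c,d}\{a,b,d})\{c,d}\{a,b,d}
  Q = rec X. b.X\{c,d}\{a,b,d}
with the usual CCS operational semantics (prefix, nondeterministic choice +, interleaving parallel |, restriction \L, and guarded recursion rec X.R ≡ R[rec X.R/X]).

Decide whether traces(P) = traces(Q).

LTS(P): 2 reachable states
  p0 = b.(rec X. b.X\{c,d}\{a,b,d})\{c,d}\{a,b,d} → --b--▸ p1
  p1 = (rec X. b.X\{c,d}\{a,b,d})\{c,d}\{a,b,d} → (no moves)
LTS(Q): 2 reachable states
  q0 = rec X. b.X\{c,d}\{a,b,d} → --b--▸ q1
  q1 = (rec X. b.X\{c,d}\{a,b,d})\{c,d}\{a,b,d} → (no moves)
Bisimilarity quotient blocks:
  B0 = {p0, q0}
  B1 = {p1, q1}
p0 ∈ B0, q0 ∈ B0 → same block
Bisimilar ⇒ trace-equivalent.

trace-equivalent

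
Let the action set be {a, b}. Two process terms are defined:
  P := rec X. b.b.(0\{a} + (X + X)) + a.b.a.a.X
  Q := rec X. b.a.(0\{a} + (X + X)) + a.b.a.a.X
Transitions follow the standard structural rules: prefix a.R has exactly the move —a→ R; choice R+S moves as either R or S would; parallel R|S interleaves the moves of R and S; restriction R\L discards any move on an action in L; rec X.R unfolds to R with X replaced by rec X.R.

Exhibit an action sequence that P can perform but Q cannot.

P's transition system — 6 states:
  m0 = rec X. b.b.(0\{a} + (X + X)) + a.b.a.a.X has moves ··a··> m1, ··b··> m2
  m1 = b.a.a.(rec X. b.b.(0\{a} + (X + X)) + a.b.a.a.X) has moves ··b··> m3
  m2 = b.(0\{a} + ((rec X. b.b.(0\{a} + (X + X)) + a.b.a.a.X) + (rec X. b.b.(0\{a} + (X + X)) + a.b.a.a.X))) has moves ··b··> m4
  m3 = a.a.(rec X. b.b.(0\{a} + (X + X)) + a.b.a.a.X) has moves ··a··> m5
  m4 = 0\{a} + ((rec X. b.b.(0\{a} + (X + X)) + a.b.a.a.X) + (rec X. b.b.(0\{a} + (X + X)) + a.b.a.a.X)) has moves ··a··> m1, ··b··> m2
  m5 = a.(rec X. b.b.(0\{a} + (X + X)) + a.b.a.a.X) has moves ··a··> m0
Q's transition system — 6 states:
  n0 = rec X. b.a.(0\{a} + (X + X)) + a.b.a.a.X has moves ··a··> n1, ··b··> n2
  n1 = b.a.a.(rec X. b.a.(0\{a} + (X + X)) + a.b.a.a.X) has moves ··b··> n3
  n2 = a.(0\{a} + ((rec X. b.a.(0\{a} + (X + X)) + a.b.a.a.X) + (rec X. b.a.(0\{a} + (X + X)) + a.b.a.a.X))) has moves ··a··> n4
  n3 = a.a.(rec X. b.a.(0\{a} + (X + X)) + a.b.a.a.X) has moves ··a··> n5
  n4 = 0\{a} + ((rec X. b.a.(0\{a} + (X + X)) + a.b.a.a.X) + (rec X. b.a.(0\{a} + (X + X)) + a.b.a.a.X)) has moves ··a··> n1, ··b··> n2
  n5 = a.(rec X. b.a.(0\{a} + (X + X)) + a.b.a.a.X) has moves ··a··> n0
Executing bb from P (initial set {m0}):
  after b @ step 1: {m2}
  after b @ step 2: {m4}
  ✓ P
Executing bb from Q (initial set {n0}):
  after b @ step 1: {n2}
  after b @ step 2: no successor for Q

bb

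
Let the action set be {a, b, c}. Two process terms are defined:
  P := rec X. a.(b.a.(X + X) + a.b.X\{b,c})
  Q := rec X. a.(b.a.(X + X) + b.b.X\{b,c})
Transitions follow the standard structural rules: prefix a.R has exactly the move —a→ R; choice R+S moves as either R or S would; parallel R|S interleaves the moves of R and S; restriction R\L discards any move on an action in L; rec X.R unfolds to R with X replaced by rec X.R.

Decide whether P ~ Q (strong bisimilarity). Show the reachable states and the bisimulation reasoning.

not bisimilar

LTS(P): 8 reachable states
  p0 = rec X. a.(b.a.(X + X) + a.b.X\{b,c}) → ··a··> p1
  p1 = b.a.((rec X. a.(b.a.(X + X) + a.b.X\{b,c})) + (rec X. a.(b.a.(X + X) + a.b.X\{b,c}))) + a.b.(rec X. a.(b.a.(X + X) + a.b.X\{b,c}))\{b,c} → ··a··> p2, ··b··> p3
  p2 = b.(rec X. a.(b.a.(X + X) + a.b.X\{b,c}))\{b,c} → ··b··> p4
  p3 = a.((rec X. a.(b.a.(X + X) + a.b.X\{b,c})) + (rec X. a.(b.a.(X + X) + a.b.X\{b,c}))) → ··a··> p5
  p4 = (rec X. a.(b.a.(X + X) + a.b.X\{b,c}))\{b,c} → ··a··> p6
  p5 = (rec X. a.(b.a.(X + X) + a.b.X\{b,c})) + (rec X. a.(b.a.(X + X) + a.b.X\{b,c})) → ··a··> p1
  p6 = (b.a.((rec X. a.(b.a.(X + X) + a.b.X\{b,c})) + (rec X. a.(b.a.(X + X) + a.b.X\{b,c}))) + a.b.(rec X. a.(b.a.(X + X) + a.b.X\{b,c}))\{b,c})\{b,c} → ··a··> p7
  p7 = (b.(rec X. a.(b.a.(X + X) + a.b.X\{b,c}))\{b,c})\{b,c} → ·
LTS(Q): 7 reachable states
  q0 = rec X. a.(b.a.(X + X) + b.b.X\{b,c}) → ··a··> q1
  q1 = b.a.((rec X. a.(b.a.(X + X) + b.b.X\{b,c})) + (rec X. a.(b.a.(X + X) + b.b.X\{b,c}))) + b.b.(rec X. a.(b.a.(X + X) + b.b.X\{b,c}))\{b,c} → ··b··> q2, ··b··> q3
  q2 = a.((rec X. a.(b.a.(X + X) + b.b.X\{b,c})) + (rec X. a.(b.a.(X + X) + b.b.X\{b,c}))) → ··a··> q4
  q3 = b.(rec X. a.(b.a.(X + X) + b.b.X\{b,c}))\{b,c} → ··b··> q5
  q4 = (rec X. a.(b.a.(X + X) + b.b.X\{b,c})) + (rec X. a.(b.a.(X + X) + b.b.X\{b,c})) → ··a··> q1
  q5 = (rec X. a.(b.a.(X + X) + b.b.X\{b,c}))\{b,c} → ··a··> q6
  q6 = (b.a.((rec X. a.(b.a.(X + X) + b.b.X\{b,c})) + (rec X. a.(b.a.(X + X) + b.b.X\{b,c}))) + b.b.(rec X. a.(b.a.(X + X) + b.b.X\{b,c}))\{b,c})\{b,c} → ·
Partition-refinement fixed point:
  B0 = {p0, p5}
  B1 = {p1}
  B2 = {p2}
  B3 = {p4}
  B4 = {p6, q5}
  B5 = {p7, q6}
  B6 = {p3}
  B7 = {q0, q4}
  B8 = {q1}
  B9 = {q2}
  B10 = {q3}
p0 ∈ B0, q0 ∈ B7 → different blocks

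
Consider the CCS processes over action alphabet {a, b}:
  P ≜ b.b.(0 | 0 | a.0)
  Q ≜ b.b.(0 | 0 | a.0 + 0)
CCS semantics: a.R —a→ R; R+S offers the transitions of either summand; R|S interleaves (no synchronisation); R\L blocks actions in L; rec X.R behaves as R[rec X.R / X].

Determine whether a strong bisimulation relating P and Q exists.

P's transition system — 4 states:
  s0 = b.b.(0 | 0 | a.0) ⊢ ··b··> s1
  s1 = b.(0 | 0 | a.0) ⊢ ··b··> s2
  s2 = 0 | 0 | a.0 ⊢ ··a··> s3
  s3 = 0 | 0 | 0 ⊢ stopped
Q's transition system — 4 states:
  t0 = b.b.(0 | 0 | a.0 + 0) ⊢ ··b··> t1
  t1 = b.(0 | 0 | a.0 + 0) ⊢ ··b··> t2
  t2 = 0 | 0 | a.0 + 0 ⊢ ··a··> t3
  t3 = 0 | 0 | 0 ⊢ stopped
Coarsest stable partition (strong bisimilarity classes):
  B0 = {s0, t0}
  B1 = {s1, t1}
  B2 = {s2, t2}
  B3 = {s3, t3}
s0 ∈ B0, t0 ∈ B0 → same block

P ~ Q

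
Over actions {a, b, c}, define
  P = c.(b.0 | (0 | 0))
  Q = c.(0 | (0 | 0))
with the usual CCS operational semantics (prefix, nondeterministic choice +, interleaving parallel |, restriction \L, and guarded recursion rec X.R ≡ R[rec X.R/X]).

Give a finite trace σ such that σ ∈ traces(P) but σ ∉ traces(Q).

P's transition system — 3 states:
  u0 = c.(b.0 | (0 | 0)) ⊢ -c-> u1
  u1 = b.0 | (0 | 0) ⊢ -b-> u2
  u2 = 0 | (0 | 0) ⊢ ·
Q's transition system — 2 states:
  v0 = c.(0 | (0 | 0)) ⊢ -c-> v1
  v1 = 0 | (0 | 0) ⊢ ·
Executing cb from P (initial set {u0}):
  [1] c ⇒ {u1}
  [2] b ⇒ {u2}
  ✓ P
Executing cb from Q (initial set {v0}):
  [1] c ⇒ {v1}
  [2] b ⇒ ∅  — Q cannot continue

cb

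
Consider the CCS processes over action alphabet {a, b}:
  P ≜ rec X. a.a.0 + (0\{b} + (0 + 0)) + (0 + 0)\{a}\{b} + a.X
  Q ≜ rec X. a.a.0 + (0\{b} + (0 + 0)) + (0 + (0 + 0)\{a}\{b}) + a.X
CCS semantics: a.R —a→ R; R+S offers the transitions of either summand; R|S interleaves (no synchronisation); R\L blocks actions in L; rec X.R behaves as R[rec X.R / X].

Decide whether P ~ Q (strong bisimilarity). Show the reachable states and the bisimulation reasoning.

LTS(P): 3 reachable states
  u0 = rec X. a.a.0 + (0\{b} + (0 + 0)) + (0 + 0)\{a}\{b} + a.X ⊢ —a→ u0, —a→ u1
  u1 = a.0 ⊢ —a→ u2
  u2 = 0 ⊢ deadlocked
LTS(Q): 3 reachable states
  v0 = rec X. a.a.0 + (0\{b} + (0 + 0)) + (0 + (0 + 0)\{a}\{b}) + a.X ⊢ —a→ v0, —a→ v1
  v1 = a.0 ⊢ —a→ v2
  v2 = 0 ⊢ deadlocked
Bisimilarity quotient blocks:
  B0 = {u0, v0}
  B1 = {u1, v1}
  B2 = {u2, v2}
u0 ∈ B0, v0 ∈ B0 → same block

P ~ Q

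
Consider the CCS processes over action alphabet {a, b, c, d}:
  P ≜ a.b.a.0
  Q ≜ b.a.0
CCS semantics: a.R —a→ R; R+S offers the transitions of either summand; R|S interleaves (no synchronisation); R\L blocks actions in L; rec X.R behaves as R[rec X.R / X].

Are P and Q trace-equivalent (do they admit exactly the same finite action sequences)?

traces(P) ≠ traces(Q) — witness ⟨a⟩

P's transition system — 4 states:
  p0 = a.b.a.0 ⊢ =a=> p1
  p1 = b.a.0 ⊢ =b=> p2
  p2 = a.0 ⊢ =a=> p3
  p3 = 0 ⊢ deadlocked
Q's transition system — 3 states:
  q0 = b.a.0 ⊢ =b=> q1
  q1 = a.0 ⊢ =a=> q2
  q2 = 0 ⊢ deadlocked
Executing a from P (initial set {p0}):
  step 1 (a): {p1}
  ✓ P
Executing a from Q (initial set {q0}):
  step 1 (a): no successor for Q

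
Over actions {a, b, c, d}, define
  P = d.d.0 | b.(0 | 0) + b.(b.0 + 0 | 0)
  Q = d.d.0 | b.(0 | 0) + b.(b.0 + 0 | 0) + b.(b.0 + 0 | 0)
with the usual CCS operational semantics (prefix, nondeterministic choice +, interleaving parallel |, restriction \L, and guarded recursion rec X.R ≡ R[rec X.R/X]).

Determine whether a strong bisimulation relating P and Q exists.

P's transition system — 8 states:
  s0 = d.d.0 | b.(0 | 0) + b.(b.0 + 0 | 0) ⊢ —b→ s1, —b→ s2, —d→ s3
  s1 = b.0 + 0 | 0 ⊢ —b→ s4
  s2 = d.d.0 | (0 | 0) ⊢ —d→ s5
  s3 = d.0 | b.(0 | 0) ⊢ —b→ s5, —d→ s6
  s4 = 0 ⊢ stopped
  s5 = d.0 | (0 | 0) ⊢ —d→ s7
  s6 = 0 | b.(0 | 0) ⊢ —b→ s7
  s7 = 0 | (0 | 0) ⊢ stopped
Q's transition system — 8 states:
  t0 = d.d.0 | b.(0 | 0) + b.(b.0 + 0 | 0) + b.(b.0 + 0 | 0) ⊢ —b→ t1, —b→ t2, —d→ t3
  t1 = b.0 + 0 | 0 ⊢ —b→ t4
  t2 = d.d.0 | (0 | 0) ⊢ —d→ t5
  t3 = d.0 | b.(0 | 0) ⊢ —b→ t5, —d→ t6
  t4 = 0 ⊢ stopped
  t5 = d.0 | (0 | 0) ⊢ —d→ t7
  t6 = 0 | b.(0 | 0) ⊢ —b→ t7
  t7 = 0 | (0 | 0) ⊢ stopped
Coarsest stable partition (strong bisimilarity classes):
  B0 = {s0, t0}
  B1 = {s3, t3}
  B2 = {s1, s6, t1, t6}
  B3 = {s4, s7, t4, t7}
  B4 = {s5, t5}
  B5 = {s2, t2}
s0 ∈ B0, t0 ∈ B0 → same block

YES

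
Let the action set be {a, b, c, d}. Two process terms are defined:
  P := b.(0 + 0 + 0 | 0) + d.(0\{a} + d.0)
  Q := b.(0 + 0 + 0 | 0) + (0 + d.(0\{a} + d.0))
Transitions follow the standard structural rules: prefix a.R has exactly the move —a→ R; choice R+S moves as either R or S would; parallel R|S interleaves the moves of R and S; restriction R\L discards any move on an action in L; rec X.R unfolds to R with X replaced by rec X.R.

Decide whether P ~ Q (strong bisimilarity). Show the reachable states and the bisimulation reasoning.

LTS(P): 4 reachable states
  m0 = b.(0 + 0 + 0 | 0) + d.(0\{a} + d.0) | =b=> m1, =d=> m2
  m1 = 0 + 0 + 0 | 0 | ∅
  m2 = 0\{a} + d.0 | =d=> m3
  m3 = 0 | ∅
LTS(Q): 4 reachable states
  n0 = b.(0 + 0 + 0 | 0) + (0 + d.(0\{a} + d.0)) | =b=> n1, =d=> n2
  n1 = 0 + 0 + 0 | 0 | ∅
  n2 = 0\{a} + d.0 | =d=> n3
  n3 = 0 | ∅
Coarsest stable partition (strong bisimilarity classes):
  B0 = {m0, n0}
  B1 = {m2, n2}
  B2 = {m1, m3, n1, n3}
m0 ∈ B0, n0 ∈ B0 → same block

P ~ Q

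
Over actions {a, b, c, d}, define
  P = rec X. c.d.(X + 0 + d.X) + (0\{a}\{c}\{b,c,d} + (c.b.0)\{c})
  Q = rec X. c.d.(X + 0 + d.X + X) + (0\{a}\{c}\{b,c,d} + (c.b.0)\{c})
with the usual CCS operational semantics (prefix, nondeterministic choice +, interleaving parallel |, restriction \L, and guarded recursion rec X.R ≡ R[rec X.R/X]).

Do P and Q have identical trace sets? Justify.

traces(P) = traces(Q)

LTS(P): 3 reachable states
  m0 = rec X. c.d.(X + 0 + d.X) + (0\{a}\{c}\{b,c,d} + (c.b.0)\{c}) :: ··c··> m1
  m1 = d.((rec X. c.d.(X + 0 + d.X) + (0\{a}\{c}\{b,c,d} + (c.b.0)\{c})) + 0 + d.(rec X. c.d.(X + 0 + d.X) + (0\{a}\{c}\{b,c,d} + (c.b.0)\{c}))) :: ··d··> m2
  m2 = (rec X. c.d.(X + 0 + d.X) + (0\{a}\{c}\{b,c,d} + (c.b.0)\{c})) + 0 + d.(rec X. c.d.(X + 0 + d.X) + (0\{a}\{c}\{b,c,d} + (c.b.0)\{c})) :: ··c··> m1, ··d··> m0
LTS(Q): 3 reachable states
  n0 = rec X. c.d.(X + 0 + d.X + X) + (0\{a}\{c}\{b,c,d} + (c.b.0)\{c}) :: ··c··> n1
  n1 = d.((rec X. c.d.(X + 0 + d.X + X) + (0\{a}\{c}\{b,c,d} + (c.b.0)\{c})) + 0 + d.(rec X. c.d.(X + 0 + d.X + X) + (0\{a}\{c}\{b,c,d} + (c.b.0)\{c})) + (rec X. c.d.(X + 0 + d.X + X) + (0\{a}\{c}\{b,c,d} + (c.b.0)\{c}))) :: ··d··> n2
  n2 = (rec X. c.d.(X + 0 + d.X + X) + (0\{a}\{c}\{b,c,d} + (c.b.0)\{c})) + 0 + d.(rec X. c.d.(X + 0 + d.X + X) + (0\{a}\{c}\{b,c,d} + (c.b.0)\{c})) + (rec X. c.d.(X + 0 + d.X + X) + (0\{a}\{c}\{b,c,d} + (c.b.0)\{c})) :: ··c··> n1, ··d··> n0
Bisimilarity quotient blocks:
  B0 = {m0, n0}
  B1 = {m1, n1}
  B2 = {m2, n2}
m0 ∈ B0, n0 ∈ B0 → same block
Bisimilar ⇒ trace-equivalent.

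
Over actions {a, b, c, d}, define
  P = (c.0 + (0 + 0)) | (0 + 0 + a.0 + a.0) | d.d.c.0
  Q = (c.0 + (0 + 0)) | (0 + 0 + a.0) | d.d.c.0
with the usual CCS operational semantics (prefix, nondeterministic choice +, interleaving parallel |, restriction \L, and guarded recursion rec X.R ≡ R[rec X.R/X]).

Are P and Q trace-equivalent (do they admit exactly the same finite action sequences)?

trace-equivalent

P's transition system — 16 states:
  m0 = (c.0 + (0 + 0)) | (0 + 0 + a.0 + a.0) | d.d.c.0 | —a→ m1, —c→ m2, —d→ m3
  m1 = (c.0 + (0 + 0)) | 0 | d.d.c.0 | —c→ m4, —d→ m5
  m2 = 0 | (0 + 0 + a.0 + a.0) | d.d.c.0 | —a→ m4, —d→ m6
  m3 = (c.0 + (0 + 0)) | (0 + 0 + a.0 + a.0) | d.c.0 | —a→ m5, —c→ m6, —d→ m7
  m4 = 0 | 0 | d.d.c.0 | —d→ m8
  m5 = (c.0 + (0 + 0)) | 0 | d.c.0 | —c→ m8, —d→ m9
  m6 = 0 | (0 + 0 + a.0 + a.0) | d.c.0 | —a→ m8, —d→ m10
  m7 = (c.0 + (0 + 0)) | (0 + 0 + a.0 + a.0) | c.0 | —a→ m9, —c→ m10, —c→ m11
  m8 = 0 | 0 | d.c.0 | —d→ m12
  m9 = (c.0 + (0 + 0)) | 0 | c.0 | —c→ m12, —c→ m13
  m10 = 0 | (0 + 0 + a.0 + a.0) | c.0 | —a→ m12, —c→ m14
  m11 = (c.0 + (0 + 0)) | (0 + 0 + a.0 + a.0) | 0 | —a→ m13, —c→ m14
  m12 = 0 | 0 | c.0 | —c→ m15
  m13 = (c.0 + (0 + 0)) | 0 | 0 | —c→ m15
  m14 = 0 | (0 + 0 + a.0 + a.0) | 0 | —a→ m15
  m15 = 0 | 0 | 0 | ∅
Q's transition system — 16 states:
  n0 = (c.0 + (0 + 0)) | (0 + 0 + a.0) | d.d.c.0 | —a→ n1, —c→ n2, —d→ n3
  n1 = (c.0 + (0 + 0)) | 0 | d.d.c.0 | —c→ n4, —d→ n5
  n2 = 0 | (0 + 0 + a.0) | d.d.c.0 | —a→ n4, —d→ n6
  n3 = (c.0 + (0 + 0)) | (0 + 0 + a.0) | d.c.0 | —a→ n5, —c→ n6, —d→ n7
  n4 = 0 | 0 | d.d.c.0 | —d→ n8
  n5 = (c.0 + (0 + 0)) | 0 | d.c.0 | —c→ n8, —d→ n9
  n6 = 0 | (0 + 0 + a.0) | d.c.0 | —a→ n8, —d→ n10
  n7 = (c.0 + (0 + 0)) | (0 + 0 + a.0) | c.0 | —a→ n9, —c→ n10, —c→ n11
  n8 = 0 | 0 | d.c.0 | —d→ n12
  n9 = (c.0 + (0 + 0)) | 0 | c.0 | —c→ n12, —c→ n13
  n10 = 0 | (0 + 0 + a.0) | c.0 | —a→ n12, —c→ n14
  n11 = (c.0 + (0 + 0)) | (0 + 0 + a.0) | 0 | —a→ n13, —c→ n14
  n12 = 0 | 0 | c.0 | —c→ n15
  n13 = (c.0 + (0 + 0)) | 0 | 0 | —c→ n15
  n14 = 0 | (0 + 0 + a.0) | 0 | —a→ n15
  n15 = 0 | 0 | 0 | ∅
Bisimilarity quotient blocks:
  B0 = {m0, n0}
  B1 = {m3, n3}
  B2 = {m5, n5}
  B3 = {m8, n8}
  B4 = {m12, m13, n12, n13}
  B5 = {m15, n15}
  B6 = {m9, n9}
  B7 = {m7, n7}
  B8 = {m10, m11, n10, n11}
  B9 = {m14, n14}
  B10 = {m6, n6}
  B11 = {m1, n1}
  B12 = {m4, n4}
  B13 = {m2, n2}
m0 ∈ B0, n0 ∈ B0 → same block
Bisimilar ⇒ trace-equivalent.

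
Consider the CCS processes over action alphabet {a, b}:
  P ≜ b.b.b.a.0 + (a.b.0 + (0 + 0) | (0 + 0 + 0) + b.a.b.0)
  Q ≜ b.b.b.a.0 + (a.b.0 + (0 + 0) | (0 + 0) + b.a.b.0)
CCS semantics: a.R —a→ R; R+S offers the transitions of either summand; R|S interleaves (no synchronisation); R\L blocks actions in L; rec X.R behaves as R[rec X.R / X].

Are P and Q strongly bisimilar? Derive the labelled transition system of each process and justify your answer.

P ~ Q

Reachable graph of P (7 states):
  s0 = b.b.b.a.0 + (a.b.0 + (0 + 0) | (0 + 0 + 0) + b.a.b.0) :: ··a··> s1, ··b··> s2, ··b··> s3
  s1 = b.0 :: ··b··> s4
  s2 = a.b.0 :: ··a··> s1
  s3 = b.b.a.0 :: ··b··> s5
  s4 = 0 :: ·
  s5 = b.a.0 :: ··b··> s6
  s6 = a.0 :: ··a··> s4
Reachable graph of Q (7 states):
  t0 = b.b.b.a.0 + (a.b.0 + (0 + 0) | (0 + 0) + b.a.b.0) :: ··a··> t1, ··b··> t2, ··b··> t3
  t1 = b.0 :: ··b··> t4
  t2 = a.b.0 :: ··a··> t1
  t3 = b.b.a.0 :: ··b··> t5
  t4 = 0 :: ·
  t5 = b.a.0 :: ··b··> t6
  t6 = a.0 :: ··a··> t4
Partition-refinement fixed point:
  B0 = {s0, t0}
  B1 = {s1, t1}
  B2 = {s4, t4}
  B3 = {s3, t3}
  B4 = {s5, t5}
  B5 = {s6, t6}
  B6 = {s2, t2}
s0 ∈ B0, t0 ∈ B0 → same block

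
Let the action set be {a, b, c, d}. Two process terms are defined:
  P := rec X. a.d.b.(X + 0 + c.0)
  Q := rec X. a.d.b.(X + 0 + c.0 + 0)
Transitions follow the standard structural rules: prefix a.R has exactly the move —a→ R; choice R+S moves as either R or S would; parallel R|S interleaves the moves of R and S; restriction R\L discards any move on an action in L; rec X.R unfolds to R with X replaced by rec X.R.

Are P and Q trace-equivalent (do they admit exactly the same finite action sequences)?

traces(P) = traces(Q)

P's transition system — 5 states:
  u0 = rec X. a.d.b.(X + 0 + c.0) ⊢ =a=> u1
  u1 = d.b.((rec X. a.d.b.(X + 0 + c.0)) + 0 + c.0) ⊢ =d=> u2
  u2 = b.((rec X. a.d.b.(X + 0 + c.0)) + 0 + c.0) ⊢ =b=> u3
  u3 = (rec X. a.d.b.(X + 0 + c.0)) + 0 + c.0 ⊢ =a=> u1, =c=> u4
  u4 = 0 ⊢ deadlocked
Q's transition system — 5 states:
  v0 = rec X. a.d.b.(X + 0 + c.0 + 0) ⊢ =a=> v1
  v1 = d.b.((rec X. a.d.b.(X + 0 + c.0 + 0)) + 0 + c.0 + 0) ⊢ =d=> v2
  v2 = b.((rec X. a.d.b.(X + 0 + c.0 + 0)) + 0 + c.0 + 0) ⊢ =b=> v3
  v3 = (rec X. a.d.b.(X + 0 + c.0 + 0)) + 0 + c.0 + 0 ⊢ =a=> v1, =c=> v4
  v4 = 0 ⊢ deadlocked
Coarsest stable partition (strong bisimilarity classes):
  B0 = {u0, v0}
  B1 = {u1, v1}
  B2 = {u2, v2}
  B3 = {u3, v3}
  B4 = {u4, v4}
u0 ∈ B0, v0 ∈ B0 → same block
Bisimilar ⇒ trace-equivalent.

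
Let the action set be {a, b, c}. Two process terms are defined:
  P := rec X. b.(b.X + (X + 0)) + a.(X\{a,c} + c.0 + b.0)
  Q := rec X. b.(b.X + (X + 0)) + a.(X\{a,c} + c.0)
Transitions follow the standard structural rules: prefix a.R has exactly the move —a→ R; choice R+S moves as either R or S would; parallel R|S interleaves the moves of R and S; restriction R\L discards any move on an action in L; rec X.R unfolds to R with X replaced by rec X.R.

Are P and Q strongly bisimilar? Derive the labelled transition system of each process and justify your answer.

LTS(P): 6 reachable states
  p0 = rec X. b.(b.X + (X + 0)) + a.(X\{a,c} + c.0 + b.0) ⊢ =a=> p1, =b=> p2
  p1 = (rec X. b.(b.X + (X + 0)) + a.(X\{a,c} + c.0 + b.0))\{a,c} + c.0 + b.0 ⊢ =b=> p3, =b=> p4, =c=> p4
  p2 = b.(rec X. b.(b.X + (X + 0)) + a.(X\{a,c} + c.0 + b.0)) + ((rec X. b.(b.X + (X + 0)) + a.(X\{a,c} + c.0 + b.0)) + 0) ⊢ =a=> p1, =b=> p0, =b=> p2
  p3 = (b.(rec X. b.(b.X + (X + 0)) + a.(X\{a,c} + c.0 + b.0)) + ((rec X. b.(b.X + (X + 0)) + a.(X\{a,c} + c.0 + b.0)) + 0))\{a,c} ⊢ =b=> p3, =b=> p5
  p4 = 0 ⊢ ∅
  p5 = (rec X. b.(b.X + (X + 0)) + a.(X\{a,c} + c.0 + b.0))\{a,c} ⊢ =b=> p3
LTS(Q): 6 reachable states
  q0 = rec X. b.(b.X + (X + 0)) + a.(X\{a,c} + c.0) ⊢ =a=> q1, =b=> q2
  q1 = (rec X. b.(b.X + (X + 0)) + a.(X\{a,c} + c.0))\{a,c} + c.0 ⊢ =b=> q3, =c=> q4
  q2 = b.(rec X. b.(b.X + (X + 0)) + a.(X\{a,c} + c.0)) + ((rec X. b.(b.X + (X + 0)) + a.(X\{a,c} + c.0)) + 0) ⊢ =a=> q1, =b=> q0, =b=> q2
  q3 = (b.(rec X. b.(b.X + (X + 0)) + a.(X\{a,c} + c.0)) + ((rec X. b.(b.X + (X + 0)) + a.(X\{a,c} + c.0)) + 0))\{a,c} ⊢ =b=> q3, =b=> q5
  q4 = 0 ⊢ ∅
  q5 = (rec X. b.(b.X + (X + 0)) + a.(X\{a,c} + c.0))\{a,c} ⊢ =b=> q3
Coarsest stable partition (strong bisimilarity classes):
  B0 = {p0, p2}
  B1 = {p1}
  B2 = {p3, p5, q3, q5}
  B3 = {p4, q4}
  B4 = {q0, q2}
  B5 = {q1}
p0 ∈ B0, q0 ∈ B4 → different blocks

NO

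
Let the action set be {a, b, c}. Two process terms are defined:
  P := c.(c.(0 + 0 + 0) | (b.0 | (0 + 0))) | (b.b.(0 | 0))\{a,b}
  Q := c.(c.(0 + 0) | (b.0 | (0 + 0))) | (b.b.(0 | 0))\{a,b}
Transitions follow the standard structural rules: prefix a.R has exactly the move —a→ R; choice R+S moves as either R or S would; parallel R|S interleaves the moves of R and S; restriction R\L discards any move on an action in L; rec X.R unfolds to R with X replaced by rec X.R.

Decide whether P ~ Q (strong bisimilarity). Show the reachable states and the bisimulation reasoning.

P's transition system — 5 states:
  m0 = c.(c.(0 + 0 + 0) | (b.0 | (0 + 0))) | (b.b.(0 | 0))\{a,b} → —c→ m1
  m1 = c.(0 + 0 + 0) | (b.0 | (0 + 0)) | (b.b.(0 | 0))\{a,b} → —b→ m2, —c→ m3
  m2 = c.(0 + 0 + 0) | (0 | (0 + 0)) | (b.b.(0 | 0))\{a,b} → —c→ m4
  m3 = (0 + 0 + 0) | (b.0 | (0 + 0)) | (b.b.(0 | 0))\{a,b} → —b→ m4
  m4 = (0 + 0 + 0) | (0 | (0 + 0)) | (b.b.(0 | 0))\{a,b} → deadlocked
Q's transition system — 5 states:
  n0 = c.(c.(0 + 0) | (b.0 | (0 + 0))) | (b.b.(0 | 0))\{a,b} → —c→ n1
  n1 = c.(0 + 0) | (b.0 | (0 + 0)) | (b.b.(0 | 0))\{a,b} → —b→ n2, —c→ n3
  n2 = c.(0 + 0) | (0 | (0 + 0)) | (b.b.(0 | 0))\{a,b} → —c→ n4
  n3 = (0 + 0) | (b.0 | (0 + 0)) | (b.b.(0 | 0))\{a,b} → —b→ n4
  n4 = (0 + 0) | (0 | (0 + 0)) | (b.b.(0 | 0))\{a,b} → deadlocked
Partition-refinement fixed point:
  B0 = {m0, n0}
  B1 = {m1, n1}
  B2 = {m3, n3}
  B3 = {m4, n4}
  B4 = {m2, n2}
m0 ∈ B0, n0 ∈ B0 → same block

bisimilar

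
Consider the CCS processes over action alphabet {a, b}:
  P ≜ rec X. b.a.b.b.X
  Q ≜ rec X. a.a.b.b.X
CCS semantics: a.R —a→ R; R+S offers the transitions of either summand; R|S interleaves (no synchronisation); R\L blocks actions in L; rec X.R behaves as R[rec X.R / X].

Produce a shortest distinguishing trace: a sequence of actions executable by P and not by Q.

b

LTS(P): 4 reachable states
  m0 = rec X. b.a.b.b.X → =b=> m1
  m1 = a.b.b.(rec X. b.a.b.b.X) → =a=> m2
  m2 = b.b.(rec X. b.a.b.b.X) → =b=> m3
  m3 = b.(rec X. b.a.b.b.X) → =b=> m0
LTS(Q): 4 reachable states
  n0 = rec X. a.a.b.b.X → =a=> n1
  n1 = a.b.b.(rec X. a.a.b.b.X) → =a=> n2
  n2 = b.b.(rec X. a.a.b.b.X) → =b=> n3
  n3 = b.(rec X. a.a.b.b.X) → =b=> n0
Run σ = ⟨b⟩ on P: start {m0}
  after b @ step 1: {m1}
  — P admits the full trace.
Run σ = ⟨b⟩ on Q: start {n0}
  after b @ step 1: no successor for Q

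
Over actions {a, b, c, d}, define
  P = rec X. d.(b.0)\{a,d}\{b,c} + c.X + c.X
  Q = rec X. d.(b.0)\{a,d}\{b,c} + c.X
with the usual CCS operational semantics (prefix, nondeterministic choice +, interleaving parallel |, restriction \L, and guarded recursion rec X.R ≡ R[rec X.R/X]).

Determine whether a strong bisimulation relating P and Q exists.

YES

LTS(P): 2 reachable states
  u0 = rec X. d.(b.0)\{a,d}\{b,c} + c.X + c.X :: --c--▸ u0, --d--▸ u1
  u1 = (b.0)\{a,d}\{b,c} :: (no moves)
LTS(Q): 2 reachable states
  v0 = rec X. d.(b.0)\{a,d}\{b,c} + c.X :: --c--▸ v0, --d--▸ v1
  v1 = (b.0)\{a,d}\{b,c} :: (no moves)
Partition-refinement fixed point:
  B0 = {u0, v0}
  B1 = {u1, v1}
u0 ∈ B0, v0 ∈ B0 → same block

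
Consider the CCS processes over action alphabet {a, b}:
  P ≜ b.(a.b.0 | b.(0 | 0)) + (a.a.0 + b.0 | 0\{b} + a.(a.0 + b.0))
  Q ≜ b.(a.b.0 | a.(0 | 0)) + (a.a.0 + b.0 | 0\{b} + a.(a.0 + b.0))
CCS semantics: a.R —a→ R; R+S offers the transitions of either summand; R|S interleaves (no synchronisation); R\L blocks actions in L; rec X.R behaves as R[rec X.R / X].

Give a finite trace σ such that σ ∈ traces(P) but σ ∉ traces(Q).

Reachable graph of P (11 states):
  p0 = b.(a.b.0 | b.(0 | 0)) + (a.a.0 + b.0 | 0\{b} + a.(a.0 + b.0)) | --a--▸ p1, --a--▸ p2, --b--▸ p3, --b--▸ p4
  p1 = a.0 | --a--▸ p5
  p2 = a.0 + b.0 | --a--▸ p5, --b--▸ p5
  p3 = 0 | 0\{b} | (no moves)
  p4 = a.b.0 | b.(0 | 0) | --a--▸ p6, --b--▸ p7
  p5 = 0 | (no moves)
  p6 = b.0 | b.(0 | 0) | --b--▸ p8, --b--▸ p9
  p7 = a.b.0 | (0 | 0) | --a--▸ p9
  p8 = 0 | b.(0 | 0) | --b--▸ p10
  p9 = b.0 | (0 | 0) | --b--▸ p10
  p10 = 0 | (0 | 0) | (no moves)
Reachable graph of Q (11 states):
  q0 = b.(a.b.0 | a.(0 | 0)) + (a.a.0 + b.0 | 0\{b} + a.(a.0 + b.0)) | --a--▸ q1, --a--▸ q2, --b--▸ q3, --b--▸ q4
  q1 = a.0 | --a--▸ q5
  q2 = a.0 + b.0 | --a--▸ q5, --b--▸ q5
  q3 = 0 | 0\{b} | (no moves)
  q4 = a.b.0 | a.(0 | 0) | --a--▸ q6, --a--▸ q7
  q5 = 0 | (no moves)
  q6 = a.b.0 | (0 | 0) | --a--▸ q8
  q7 = b.0 | a.(0 | 0) | --a--▸ q8, --b--▸ q9
  q8 = b.0 | (0 | 0) | --b--▸ q10
  q9 = 0 | a.(0 | 0) | --a--▸ q10
  q10 = 0 | (0 | 0) | (no moves)
Trace ⟨bb⟩ through P, begin at {p0}:
  [1] b ⇒ {p3, p4}
  [2] b ⇒ {p7}
  P completes σ.
Trace ⟨bb⟩ through Q, begin at {q0}:
  [1] b ⇒ {q3, q4}
  [2] b ⇒ ∅ (Q stuck)

bb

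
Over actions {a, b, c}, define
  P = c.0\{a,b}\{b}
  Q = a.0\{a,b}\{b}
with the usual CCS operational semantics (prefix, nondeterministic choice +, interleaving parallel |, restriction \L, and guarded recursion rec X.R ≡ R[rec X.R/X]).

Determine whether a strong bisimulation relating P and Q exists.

P ≁ Q

LTS(P): 2 reachable states
  m0 = c.0\{a,b}\{b} | --c--▸ m1
  m1 = 0\{a,b}\{b} | ∅
LTS(Q): 2 reachable states
  n0 = a.0\{a,b}\{b} | --a--▸ n1
  n1 = 0\{a,b}\{b} | ∅
Coarsest stable partition (strong bisimilarity classes):
  B0 = {m0}
  B1 = {m1, n1}
  B2 = {n0}
m0 ∈ B0, n0 ∈ B2 → different blocks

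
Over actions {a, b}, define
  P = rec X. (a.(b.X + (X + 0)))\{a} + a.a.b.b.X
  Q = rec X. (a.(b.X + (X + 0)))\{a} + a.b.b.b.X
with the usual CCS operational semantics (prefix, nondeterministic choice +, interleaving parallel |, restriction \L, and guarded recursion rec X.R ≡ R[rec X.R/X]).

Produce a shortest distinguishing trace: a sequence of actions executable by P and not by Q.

aa

Reachable graph of P (4 states):
  u0 = rec X. (a.(b.X + (X + 0)))\{a} + a.a.b.b.X ⊢ ··a··> u1
  u1 = a.b.b.(rec X. (a.(b.X + (X + 0)))\{a} + a.a.b.b.X) ⊢ ··a··> u2
  u2 = b.b.(rec X. (a.(b.X + (X + 0)))\{a} + a.a.b.b.X) ⊢ ··b··> u3
  u3 = b.(rec X. (a.(b.X + (X + 0)))\{a} + a.a.b.b.X) ⊢ ··b··> u0
Reachable graph of Q (4 states):
  v0 = rec X. (a.(b.X + (X + 0)))\{a} + a.b.b.b.X ⊢ ··a··> v1
  v1 = b.b.b.(rec X. (a.(b.X + (X + 0)))\{a} + a.b.b.b.X) ⊢ ··b··> v2
  v2 = b.b.(rec X. (a.(b.X + (X + 0)))\{a} + a.b.b.b.X) ⊢ ··b··> v3
  v3 = b.(rec X. (a.(b.X + (X + 0)))\{a} + a.b.b.b.X) ⊢ ··b··> v0
Executing aa from P (initial set {u0}):
  [1] a ⇒ {u1}
  [2] a ⇒ {u2}
  ✓ P
Executing aa from Q (initial set {v0}):
  [1] a ⇒ {v1}
  [2] a ⇒ no successor for Q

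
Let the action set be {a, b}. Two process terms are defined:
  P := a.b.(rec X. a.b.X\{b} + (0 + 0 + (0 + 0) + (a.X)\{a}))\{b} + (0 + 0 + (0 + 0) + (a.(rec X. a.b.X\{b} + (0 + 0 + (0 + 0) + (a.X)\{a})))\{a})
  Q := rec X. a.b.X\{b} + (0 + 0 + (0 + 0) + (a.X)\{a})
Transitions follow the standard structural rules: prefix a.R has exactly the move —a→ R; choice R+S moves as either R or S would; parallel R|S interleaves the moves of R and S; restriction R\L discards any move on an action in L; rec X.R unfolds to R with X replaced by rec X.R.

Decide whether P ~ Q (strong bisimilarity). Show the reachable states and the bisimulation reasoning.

P ~ Q

P's transition system — 4 states:
  s0 = a.b.(rec X. a.b.X\{b} + (0 + 0 + (0 + 0) + (a.X)\{a}))\{b} + (0 + 0 + (0 + 0) + (a.(rec X. a.b.X\{b} + (0 + 0 + (0 + 0) + (a.X)\{a})))\{a}) has moves -a-> s1
  s1 = b.(rec X. a.b.X\{b} + (0 + 0 + (0 + 0) + (a.X)\{a}))\{b} has moves -b-> s2
  s2 = (rec X. a.b.X\{b} + (0 + 0 + (0 + 0) + (a.X)\{a}))\{b} has moves -a-> s3
  s3 = (b.(rec X. a.b.X\{b} + (0 + 0 + (0 + 0) + (a.X)\{a}))\{b})\{b} has moves stopped
Q's transition system — 4 states:
  t0 = rec X. a.b.X\{b} + (0 + 0 + (0 + 0) + (a.X)\{a}) has moves -a-> t1
  t1 = b.(rec X. a.b.X\{b} + (0 + 0 + (0 + 0) + (a.X)\{a}))\{b} has moves -b-> t2
  t2 = (rec X. a.b.X\{b} + (0 + 0 + (0 + 0) + (a.X)\{a}))\{b} has moves -a-> t3
  t3 = (b.(rec X. a.b.X\{b} + (0 + 0 + (0 + 0) + (a.X)\{a}))\{b})\{b} has moves stopped
Partition-refinement fixed point:
  B0 = {s0, t0}
  B1 = {s1, t1}
  B2 = {s2, t2}
  B3 = {s3, t3}
s0 ∈ B0, t0 ∈ B0 → same block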